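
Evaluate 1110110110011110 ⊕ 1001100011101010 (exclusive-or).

XOR: 1 when bits differ
  1110110110011110
^ 1001100011101010
------------------
  0111010101110100
Decimal: 60830 ^ 39146 = 30068



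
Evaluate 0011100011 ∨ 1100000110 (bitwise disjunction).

OR: 1 when either bit is 1
  0011100011
| 1100000110
------------
  1111100111
Decimal: 227 | 774 = 999



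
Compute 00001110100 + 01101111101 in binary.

Add column by column from the right: bit + bit + carry-in; write the sum mod 2, carry 1 when the sum is 2 or 3.
carry:  00011111000
        00001110100
+       01101111101
-------------------
       001111110001
(the carry out of the leftmost column, 0, becomes the leading bit)
Decimal check:
  00001110100 = 64 + 32 + 16 + 4 = 116
  01101111101 = 512 + 256 + 64 + 32 + 16 + 8 + 4 + 1 = 893
  116 + 893 = 1009, and 001111110001 = 512 + 256 + 128 + 64 + 32 + 16 + 1 = 1009 ✓



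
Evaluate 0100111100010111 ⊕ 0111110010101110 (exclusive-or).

XOR: 1 when bits differ
  0100111100010111
^ 0111110010101110
------------------
  0011001110111001
Decimal: 20247 ^ 31918 = 13241



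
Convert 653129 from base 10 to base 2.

Using repeated division by 2:
653129 ÷ 2 = 326564 remainder 1
326564 ÷ 2 = 163282 remainder 0
163282 ÷ 2 = 81641 remainder 0
81641 ÷ 2 = 40820 remainder 1
40820 ÷ 2 = 20410 remainder 0
20410 ÷ 2 = 10205 remainder 0
10205 ÷ 2 = 5102 remainder 1
5102 ÷ 2 = 2551 remainder 0
2551 ÷ 2 = 1275 remainder 1
1275 ÷ 2 = 637 remainder 1
637 ÷ 2 = 318 remainder 1
318 ÷ 2 = 159 remainder 0
159 ÷ 2 = 79 remainder 1
79 ÷ 2 = 39 remainder 1
39 ÷ 2 = 19 remainder 1
19 ÷ 2 = 9 remainder 1
9 ÷ 2 = 4 remainder 1
4 ÷ 2 = 2 remainder 0
2 ÷ 2 = 1 remainder 0
1 ÷ 2 = 0 remainder 1
Reading remainders bottom to top: 10011111011101001001



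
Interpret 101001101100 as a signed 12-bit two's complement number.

Binary: 101001101100
Sign bit: 1 (negative)
Invert: 010110010011
Add 1:  010110010100
Magnitude: 010110010100 = 1024 + 256 + 128 + 16 + 4 = 1428
Value: -1428



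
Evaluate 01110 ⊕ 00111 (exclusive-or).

XOR: 1 when bits differ
  01110
^ 00111
-------
  01001
Decimal: 14 ^ 7 = 9



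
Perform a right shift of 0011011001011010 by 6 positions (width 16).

Original: 0011011001011010 (decimal 13914)
Shift right by 6 positions
Drop the 6 low bits; fill with zeros on the left
Result: 0000000011011001 (decimal 217)
Equivalent: 13914 >> 6 = 13914 ÷ 2^6 = 217



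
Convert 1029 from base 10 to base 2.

Using repeated division by 2:
1029 ÷ 2 = 514 remainder 1
514 ÷ 2 = 257 remainder 0
257 ÷ 2 = 128 remainder 1
128 ÷ 2 = 64 remainder 0
64 ÷ 2 = 32 remainder 0
32 ÷ 2 = 16 remainder 0
16 ÷ 2 = 8 remainder 0
8 ÷ 2 = 4 remainder 0
4 ÷ 2 = 2 remainder 0
2 ÷ 2 = 1 remainder 0
1 ÷ 2 = 0 remainder 1
Reading remainders bottom to top: 10000000101



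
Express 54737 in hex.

Using repeated division by 16 (digits 10–15 are A–F):
54737 ÷ 16 = 3421 remainder 1
3421 ÷ 16 = 213 remainder 13 (D)
213 ÷ 16 = 13 remainder 5
13 ÷ 16 = 0 remainder 13 (D)
Reading remainders bottom to top: D5D1



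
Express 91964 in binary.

Using repeated division by 2:
91964 ÷ 2 = 45982 remainder 0
45982 ÷ 2 = 22991 remainder 0
22991 ÷ 2 = 11495 remainder 1
11495 ÷ 2 = 5747 remainder 1
5747 ÷ 2 = 2873 remainder 1
2873 ÷ 2 = 1436 remainder 1
1436 ÷ 2 = 718 remainder 0
718 ÷ 2 = 359 remainder 0
359 ÷ 2 = 179 remainder 1
179 ÷ 2 = 89 remainder 1
89 ÷ 2 = 44 remainder 1
44 ÷ 2 = 22 remainder 0
22 ÷ 2 = 11 remainder 0
11 ÷ 2 = 5 remainder 1
5 ÷ 2 = 2 remainder 1
2 ÷ 2 = 1 remainder 0
1 ÷ 2 = 0 remainder 1
Reading remainders bottom to top: 10110011100111100



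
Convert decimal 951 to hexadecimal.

Using repeated division by 16 (digits 10–15 are A–F):
951 ÷ 16 = 59 remainder 7
59 ÷ 16 = 3 remainder 11 (B)
3 ÷ 16 = 0 remainder 3
Reading remainders bottom to top: 3B7



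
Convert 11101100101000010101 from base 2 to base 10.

Sum of powers of 2 for each 1-bit:
2^0 + 2^2 + 2^4 + 2^9 + 2^11 + 2^14 + 2^15 + 2^17 + 2^18 + 2^19
= 1 + 4 + 16 + 512 + 2048 + 16384 + 32768 + 131072 + 262144 + 524288
= 969237



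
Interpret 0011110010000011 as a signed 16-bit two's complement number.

Binary: 0011110010000011
Sign bit: 0 (non-negative)
Read directly as an unsigned value:
0011110010000011 = 8192 + 4096 + 2048 + 1024 + 128 + 2 + 1 = 15491
Value: 15491



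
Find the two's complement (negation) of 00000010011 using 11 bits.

Original: 00000010011
Step 1 - Invert all bits: 11111101100
Step 2 - Add 1: 11111101101
Verification: 00000010011 + 11111101101 = 100000000000; discarding the end carry (carry out of the top bit) leaves the 11-bit value 00000000000, as required for x + (-x)



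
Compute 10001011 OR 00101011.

OR: 1 when either bit is 1
  10001011
| 00101011
----------
  10101011
Decimal: 139 | 43 = 171



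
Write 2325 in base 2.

Using repeated division by 2:
2325 ÷ 2 = 1162 remainder 1
1162 ÷ 2 = 581 remainder 0
581 ÷ 2 = 290 remainder 1
290 ÷ 2 = 145 remainder 0
145 ÷ 2 = 72 remainder 1
72 ÷ 2 = 36 remainder 0
36 ÷ 2 = 18 remainder 0
18 ÷ 2 = 9 remainder 0
9 ÷ 2 = 4 remainder 1
4 ÷ 2 = 2 remainder 0
2 ÷ 2 = 1 remainder 0
1 ÷ 2 = 0 remainder 1
Reading remainders bottom to top: 100100010101



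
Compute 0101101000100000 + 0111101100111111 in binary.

Add column by column from the right: bit + bit + carry-in; write the sum mod 2, carry 1 when the sum is 2 or 3.
carry:  1111010001000000
        0101101000100000
+       0111101100111111
------------------------
       01101010101011111
(the carry out of the leftmost column, 0, becomes the leading bit)
Decimal check:
  0101101000100000 = 16384 + 4096 + 2048 + 512 + 32 = 23072
  0111101100111111 = 16384 + 8192 + 4096 + 2048 + 512 + 256 + 32 + 16 + 8 + 4 + 2 + 1 = 31551
  23072 + 31551 = 54623, and 01101010101011111 = 32768 + 16384 + 4096 + 1024 + 256 + 64 + 16 + 8 + 4 + 2 + 1 = 54623 ✓



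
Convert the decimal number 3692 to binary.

Using repeated division by 2:
3692 ÷ 2 = 1846 remainder 0
1846 ÷ 2 = 923 remainder 0
923 ÷ 2 = 461 remainder 1
461 ÷ 2 = 230 remainder 1
230 ÷ 2 = 115 remainder 0
115 ÷ 2 = 57 remainder 1
57 ÷ 2 = 28 remainder 1
28 ÷ 2 = 14 remainder 0
14 ÷ 2 = 7 remainder 0
7 ÷ 2 = 3 remainder 1
3 ÷ 2 = 1 remainder 1
1 ÷ 2 = 0 remainder 1
Reading remainders bottom to top: 111001101100



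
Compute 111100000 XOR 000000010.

XOR: 1 when bits differ
  111100000
^ 000000010
-----------
  111100010
Decimal: 480 ^ 2 = 482



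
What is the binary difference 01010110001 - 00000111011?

Method 1 - Direct subtraction (column by column from the right: bit − bit − borrow-in; if negative, add 2 and borrow 1 from the next column):
borrow: 00011111100
        01010110001
-       00000111011
-------------------
        01001110110

Method 2 - Add two's complement:
Two's complement of 00000111011: invert → 11111000100, add 1 → 11111000101
  01010110001
+ 11111000101
-------------
 101001110110  (end carry out of the top bit = 1)
Discarding the end carry: 01001110110
Decimal check:
  01010110001 = 512 + 128 + 32 + 16 + 1 = 689
  00000111011 = 32 + 16 + 8 + 2 + 1 = 59
  689 - 59 = 630, and 01001110110 = 512 + 64 + 32 + 16 + 4 + 2 = 630 ✓



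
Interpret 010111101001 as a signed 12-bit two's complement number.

Binary: 010111101001
Sign bit: 0 (non-negative)
Read directly as an unsigned value:
010111101001 = 1024 + 256 + 128 + 64 + 32 + 8 + 1 = 1513
Value: 1513



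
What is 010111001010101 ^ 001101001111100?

XOR: 1 when bits differ
  010111001010101
^ 001101001111100
-----------------
  011010000101001
Decimal: 11861 ^ 6780 = 13353



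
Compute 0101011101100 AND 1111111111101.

AND: 1 only when both bits are 1
  0101011101100
& 1111111111101
---------------
  0101011101100
Decimal: 2796 & 8189 = 2796



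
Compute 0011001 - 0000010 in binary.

Method 1 - Direct subtraction (column by column from the right: bit − bit − borrow-in; if negative, add 2 and borrow 1 from the next column):
borrow: 0001100
        0011001
-       0000010
---------------
        0010111

Method 2 - Add two's complement:
Two's complement of 0000010: invert → 1111101, add 1 → 1111110
  0011001
+ 1111110
---------
 10010111  (end carry out of the top bit = 1)
Discarding the end carry: 0010111
Decimal check:
  0011001 = 16 + 8 + 1 = 25
  0000010 = 2
  25 - 2 = 23, and 0010111 = 16 + 4 + 2 + 1 = 23 ✓



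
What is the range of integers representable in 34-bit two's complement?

For 34-bit two's complement:
Minimum: -2^33 = -8589934592
Maximum: 2^33 - 1 = 8589934591



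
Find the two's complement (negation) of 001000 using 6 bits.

Original: 001000
Step 1 - Invert all bits: 110111
Step 2 - Add 1: 111000
Verification: 001000 + 111000 = 1000000; discarding the end carry (carry out of the top bit) leaves the 6-bit value 000000, as required for x + (-x)



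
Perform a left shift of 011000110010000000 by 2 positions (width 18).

Original: 011000110010000000 (decimal 101504)
Shift left by 2 positions
Append 2 zeros on the right and drop the 2 high bits that overflow the 18-bit width
Result: 100011001000000000 (decimal 143872)
Equivalent: 101504 << 2 = 101504 × 2^2 = 406016, truncated to 18 bits = 143872



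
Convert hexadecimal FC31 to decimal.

Expand by place value (powers of 16):
Digit values: F = 15, C = 12
FC31 = 15 × 16^3 + 12 × 16^2 + 3 × 16^1 + 1 × 16^0
= 15 × 4096 + 12 × 256 + 3 × 16 + 1 × 1
= 61440 + 3072 + 48 + 1
= 64561



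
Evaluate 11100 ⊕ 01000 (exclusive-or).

XOR: 1 when bits differ
  11100
^ 01000
-------
  10100
Decimal: 28 ^ 8 = 20



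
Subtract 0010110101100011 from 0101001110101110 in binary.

Method 1 - Direct subtraction (column by column from the right: bit − bit − borrow-in; if negative, add 2 and borrow 1 from the next column):
borrow: 0101100010000110
        0101001110101110
-       0010110101100011
------------------------
        0010011001001011

Method 2 - Add two's complement:
Two's complement of 0010110101100011: invert → 1101001010011100, add 1 → 1101001010011101
  0101001110101110
+ 1101001010011101
------------------
 10010011001001011  (end carry out of the top bit = 1)
Discarding the end carry: 0010011001001011
Decimal check:
  0101001110101110 = 16384 + 4096 + 512 + 256 + 128 + 32 + 8 + 4 + 2 = 21422
  0010110101100011 = 8192 + 2048 + 1024 + 256 + 64 + 32 + 2 + 1 = 11619
  21422 - 11619 = 9803, and 0010011001001011 = 8192 + 1024 + 512 + 64 + 8 + 2 + 1 = 9803 ✓



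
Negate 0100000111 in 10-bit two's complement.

Original: 0100000111
Step 1 - Invert all bits: 1011111000
Step 2 - Add 1: 1011111001
Verification: 0100000111 + 1011111001 = 10000000000; discarding the end carry (carry out of the top bit) leaves the 10-bit value 0000000000, as required for x + (-x)



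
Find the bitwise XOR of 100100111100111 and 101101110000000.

XOR: 1 when bits differ
  100100111100111
^ 101101110000000
-----------------
  001001001100111
Decimal: 18919 ^ 23424 = 4711



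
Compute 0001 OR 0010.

OR: 1 when either bit is 1
  0001
| 0010
------
  0011
Decimal: 1 | 2 = 3



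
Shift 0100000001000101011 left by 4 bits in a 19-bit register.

Original: 0100000001000101011 (decimal 131627)
Shift left by 4 positions
Append 4 zeros on the right and drop the 4 high bits that overflow the 19-bit width
Result: 0000010001010110000 (decimal 8880)
Equivalent: 131627 << 4 = 131627 × 2^4 = 2106032, truncated to 19 bits = 8880



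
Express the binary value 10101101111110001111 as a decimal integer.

Sum of powers of 2 for each 1-bit:
2^0 + 2^1 + 2^2 + 2^3 + 2^7 + 2^8 + 2^9 + 2^10 + 2^11 + 2^12 + 2^14 + 2^15 + 2^17 + 2^19
= 1 + 2 + 4 + 8 + 128 + 256 + 512 + 1024 + 2048 + 4096 + 16384 + 32768 + 131072 + 524288
= 712591



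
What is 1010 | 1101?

OR: 1 when either bit is 1
  1010
| 1101
------
  1111
Decimal: 10 | 13 = 15



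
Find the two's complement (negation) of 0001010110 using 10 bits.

Original: 0001010110
Step 1 - Invert all bits: 1110101001
Step 2 - Add 1: 1110101010
Verification: 0001010110 + 1110101010 = 10000000000; discarding the end carry (carry out of the top bit) leaves the 10-bit value 0000000000, as required for x + (-x)



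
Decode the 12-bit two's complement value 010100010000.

Binary: 010100010000
Sign bit: 0 (non-negative)
Read directly as an unsigned value:
010100010000 = 1024 + 256 + 16 = 1296
Value: 1296



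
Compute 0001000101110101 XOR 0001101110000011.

XOR: 1 when bits differ
  0001000101110101
^ 0001101110000011
------------------
  0000101011110110
Decimal: 4469 ^ 7043 = 2806



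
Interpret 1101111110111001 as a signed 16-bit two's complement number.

Binary: 1101111110111001
Sign bit: 1 (negative)
Invert: 0010000001000110
Add 1:  0010000001000111
Magnitude: 0010000001000111 = 8192 + 64 + 4 + 2 + 1 = 8263
Value: -8263



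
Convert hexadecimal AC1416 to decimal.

Expand by place value (powers of 16):
Digit values: A = 10, C = 12
AC1416 = 10 × 16^5 + 12 × 16^4 + 1 × 16^3 + 4 × 16^2 + 1 × 16^1 + 6 × 16^0
= 10 × 1048576 + 12 × 65536 + 1 × 4096 + 4 × 256 + 1 × 16 + 6 × 1
= 10485760 + 786432 + 4096 + 1024 + 16 + 6
= 11277334



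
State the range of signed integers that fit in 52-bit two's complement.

For 52-bit two's complement:
Minimum: -2^51 = -2251799813685248
Maximum: 2^51 - 1 = 2251799813685247



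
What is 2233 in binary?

Using repeated division by 2:
2233 ÷ 2 = 1116 remainder 1
1116 ÷ 2 = 558 remainder 0
558 ÷ 2 = 279 remainder 0
279 ÷ 2 = 139 remainder 1
139 ÷ 2 = 69 remainder 1
69 ÷ 2 = 34 remainder 1
34 ÷ 2 = 17 remainder 0
17 ÷ 2 = 8 remainder 1
8 ÷ 2 = 4 remainder 0
4 ÷ 2 = 2 remainder 0
2 ÷ 2 = 1 remainder 0
1 ÷ 2 = 0 remainder 1
Reading remainders bottom to top: 100010111001



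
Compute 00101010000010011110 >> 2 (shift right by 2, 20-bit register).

Original: 00101010000010011110 (decimal 172190)
Shift right by 2 positions
Drop the 2 low bits; fill with zeros on the left
Result: 00001010100000100111 (decimal 43047)
Equivalent: 172190 >> 2 = 172190 ÷ 2^2 = 43047



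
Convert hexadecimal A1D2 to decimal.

Expand by place value (powers of 16):
Digit values: A = 10, D = 13
A1D2 = 10 × 16^3 + 1 × 16^2 + 13 × 16^1 + 2 × 16^0
= 10 × 4096 + 1 × 256 + 13 × 16 + 2 × 1
= 40960 + 256 + 208 + 2
= 41426



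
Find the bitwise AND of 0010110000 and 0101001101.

AND: 1 only when both bits are 1
  0010110000
& 0101001101
------------
  0000000000
Decimal: 176 & 333 = 0



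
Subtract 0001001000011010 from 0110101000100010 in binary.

Method 1 - Direct subtraction (column by column from the right: bit − bit − borrow-in; if negative, add 2 and borrow 1 from the next column):
borrow: 0010000000110000
        0110101000100010
-       0001001000011010
------------------------
        0101100000001000

Method 2 - Add two's complement:
Two's complement of 0001001000011010: invert → 1110110111100101, add 1 → 1110110111100110
  0110101000100010
+ 1110110111100110
------------------
 10101100000001000  (end carry out of the top bit = 1)
Discarding the end carry: 0101100000001000
Decimal check:
  0110101000100010 = 16384 + 8192 + 2048 + 512 + 32 + 2 = 27170
  0001001000011010 = 4096 + 512 + 16 + 8 + 2 = 4634
  27170 - 4634 = 22536, and 0101100000001000 = 16384 + 4096 + 2048 + 8 = 22536 ✓



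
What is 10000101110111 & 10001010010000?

AND: 1 only when both bits are 1
  10000101110111
& 10001010010000
----------------
  10000000010000
Decimal: 8567 & 8848 = 8208



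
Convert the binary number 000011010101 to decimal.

Sum of powers of 2 for each 1-bit:
2^0 + 2^2 + 2^4 + 2^6 + 2^7
= 1 + 4 + 16 + 64 + 128
= 213



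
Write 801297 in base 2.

Using repeated division by 2:
801297 ÷ 2 = 400648 remainder 1
400648 ÷ 2 = 200324 remainder 0
200324 ÷ 2 = 100162 remainder 0
100162 ÷ 2 = 50081 remainder 0
50081 ÷ 2 = 25040 remainder 1
25040 ÷ 2 = 12520 remainder 0
12520 ÷ 2 = 6260 remainder 0
6260 ÷ 2 = 3130 remainder 0
3130 ÷ 2 = 1565 remainder 0
1565 ÷ 2 = 782 remainder 1
782 ÷ 2 = 391 remainder 0
391 ÷ 2 = 195 remainder 1
195 ÷ 2 = 97 remainder 1
97 ÷ 2 = 48 remainder 1
48 ÷ 2 = 24 remainder 0
24 ÷ 2 = 12 remainder 0
12 ÷ 2 = 6 remainder 0
6 ÷ 2 = 3 remainder 0
3 ÷ 2 = 1 remainder 1
1 ÷ 2 = 0 remainder 1
Reading remainders bottom to top: 11000011101000010001



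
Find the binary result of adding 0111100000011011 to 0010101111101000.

Add column by column from the right: bit + bit + carry-in; write the sum mod 2, carry 1 when the sum is 2 or 3.
carry:  1111011111110000
        0111100000011011
+       0010101111101000
------------------------
       01010010000000011
(the carry out of the leftmost column, 0, becomes the leading bit)
Decimal check:
  0111100000011011 = 16384 + 8192 + 4096 + 2048 + 16 + 8 + 2 + 1 = 30747
  0010101111101000 = 8192 + 2048 + 512 + 256 + 128 + 64 + 32 + 8 = 11240
  30747 + 11240 = 41987, and 01010010000000011 = 32768 + 8192 + 1024 + 2 + 1 = 41987 ✓



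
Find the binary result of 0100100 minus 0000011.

Method 1 - Direct subtraction (column by column from the right: bit − bit − borrow-in; if negative, add 2 and borrow 1 from the next column):
borrow: 0000110
        0100100
-       0000011
---------------
        0100001

Method 2 - Add two's complement:
Two's complement of 0000011: invert → 1111100, add 1 → 1111101
  0100100
+ 1111101
---------
 10100001  (end carry out of the top bit = 1)
Discarding the end carry: 0100001
Decimal check:
  0100100 = 32 + 4 = 36
  0000011 = 2 + 1 = 3
  36 - 3 = 33, and 0100001 = 32 + 1 = 33 ✓



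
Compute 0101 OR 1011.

OR: 1 when either bit is 1
  0101
| 1011
------
  1111
Decimal: 5 | 11 = 15



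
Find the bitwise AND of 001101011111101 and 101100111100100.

AND: 1 only when both bits are 1
  001101011111101
& 101100111100100
-----------------
  001100011100100
Decimal: 6909 & 23012 = 6372



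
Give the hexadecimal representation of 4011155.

Using repeated division by 16 (digits 10–15 are A–F):
4011155 ÷ 16 = 250697 remainder 3
250697 ÷ 16 = 15668 remainder 9
15668 ÷ 16 = 979 remainder 4
979 ÷ 16 = 61 remainder 3
61 ÷ 16 = 3 remainder 13 (D)
3 ÷ 16 = 0 remainder 3
Reading remainders bottom to top: 3D3493



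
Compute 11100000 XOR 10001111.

XOR: 1 when bits differ
  11100000
^ 10001111
----------
  01101111
Decimal: 224 ^ 143 = 111



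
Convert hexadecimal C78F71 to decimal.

Expand by place value (powers of 16):
Digit values: C = 12, F = 15
C78F71 = 12 × 16^5 + 7 × 16^4 + 8 × 16^3 + 15 × 16^2 + 7 × 16^1 + 1 × 16^0
= 12 × 1048576 + 7 × 65536 + 8 × 4096 + 15 × 256 + 7 × 16 + 1 × 1
= 12582912 + 458752 + 32768 + 3840 + 112 + 1
= 13078385



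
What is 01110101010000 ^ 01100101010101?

XOR: 1 when bits differ
  01110101010000
^ 01100101010101
----------------
  00010000000101
Decimal: 7504 ^ 6485 = 1029



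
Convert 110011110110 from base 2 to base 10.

Sum of powers of 2 for each 1-bit:
2^1 + 2^2 + 2^4 + 2^5 + 2^6 + 2^7 + 2^10 + 2^11
= 2 + 4 + 16 + 32 + 64 + 128 + 1024 + 2048
= 3318



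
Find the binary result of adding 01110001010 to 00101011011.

Add column by column from the right: bit + bit + carry-in; write the sum mod 2, carry 1 when the sum is 2 or 3.
carry:  11000110100
        01110001010
+       00101011011
-------------------
       010011100101
(the carry out of the leftmost column, 0, becomes the leading bit)
Decimal check:
  01110001010 = 512 + 256 + 128 + 8 + 2 = 906
  00101011011 = 256 + 64 + 16 + 8 + 2 + 1 = 347
  906 + 347 = 1253, and 010011100101 = 1024 + 128 + 64 + 32 + 4 + 1 = 1253 ✓



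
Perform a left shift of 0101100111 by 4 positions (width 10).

Original: 0101100111 (decimal 359)
Shift left by 4 positions
Append 4 zeros on the right and drop the 4 high bits that overflow the 10-bit width
Result: 1001110000 (decimal 624)
Equivalent: 359 << 4 = 359 × 2^4 = 5744, truncated to 10 bits = 624



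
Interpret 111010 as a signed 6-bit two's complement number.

Binary: 111010
Sign bit: 1 (negative)
Invert: 000101
Add 1:  000110
Magnitude: 000110 = 4 + 2 = 6
Value: -6



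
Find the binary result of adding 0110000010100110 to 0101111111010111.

Add column by column from the right: bit + bit + carry-in; write the sum mod 2, carry 1 when the sum is 2 or 3.
carry:  1111111100001100
        0110000010100110
+       0101111111010111
------------------------
       01100000001111101
(the carry out of the leftmost column, 0, becomes the leading bit)
Decimal check:
  0110000010100110 = 16384 + 8192 + 128 + 32 + 4 + 2 = 24742
  0101111111010111 = 16384 + 4096 + 2048 + 1024 + 512 + 256 + 128 + 64 + 16 + 4 + 2 + 1 = 24535
  24742 + 24535 = 49277, and 01100000001111101 = 32768 + 16384 + 64 + 32 + 16 + 8 + 4 + 1 = 49277 ✓



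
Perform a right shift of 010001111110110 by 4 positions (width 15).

Original: 010001111110110 (decimal 9206)
Shift right by 4 positions
Drop the 4 low bits; fill with zeros on the left
Result: 000001000111111 (decimal 575)
Equivalent: 9206 >> 4 = 9206 ÷ 2^4 = 575



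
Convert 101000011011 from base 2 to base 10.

Sum of powers of 2 for each 1-bit:
2^0 + 2^1 + 2^3 + 2^4 + 2^9 + 2^11
= 1 + 2 + 8 + 16 + 512 + 2048
= 2587



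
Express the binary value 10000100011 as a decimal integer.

Sum of powers of 2 for each 1-bit:
2^0 + 2^1 + 2^5 + 2^10
= 1 + 2 + 32 + 1024
= 1059



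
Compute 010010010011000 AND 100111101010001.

AND: 1 only when both bits are 1
  010010010011000
& 100111101010001
-----------------
  000010000010000
Decimal: 9368 & 20305 = 1040



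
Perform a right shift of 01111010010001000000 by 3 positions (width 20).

Original: 01111010010001000000 (decimal 500800)
Shift right by 3 positions
Drop the 3 low bits; fill with zeros on the left
Result: 00001111010010001000 (decimal 62600)
Equivalent: 500800 >> 3 = 500800 ÷ 2^3 = 62600



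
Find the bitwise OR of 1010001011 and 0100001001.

OR: 1 when either bit is 1
  1010001011
| 0100001001
------------
  1110001011
Decimal: 651 | 265 = 907



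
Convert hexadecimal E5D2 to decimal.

Expand by place value (powers of 16):
Digit values: E = 14, D = 13
E5D2 = 14 × 16^3 + 5 × 16^2 + 13 × 16^1 + 2 × 16^0
= 14 × 4096 + 5 × 256 + 13 × 16 + 2 × 1
= 57344 + 1280 + 208 + 2
= 58834



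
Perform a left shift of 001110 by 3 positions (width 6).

Original: 001110 (decimal 14)
Shift left by 3 positions
Append 3 zeros on the right and drop the 3 high bits that overflow the 6-bit width
Result: 110000 (decimal 48)
Equivalent: 14 << 3 = 14 × 2^3 = 112, truncated to 6 bits = 48



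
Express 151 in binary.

Using repeated division by 2:
151 ÷ 2 = 75 remainder 1
75 ÷ 2 = 37 remainder 1
37 ÷ 2 = 18 remainder 1
18 ÷ 2 = 9 remainder 0
9 ÷ 2 = 4 remainder 1
4 ÷ 2 = 2 remainder 0
2 ÷ 2 = 1 remainder 0
1 ÷ 2 = 0 remainder 1
Reading remainders bottom to top: 10010111



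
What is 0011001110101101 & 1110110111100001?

AND: 1 only when both bits are 1
  0011001110101101
& 1110110111100001
------------------
  0010000110100001
Decimal: 13229 & 60897 = 8609



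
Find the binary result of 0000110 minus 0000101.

Method 1 - Direct subtraction (column by column from the right: bit − bit − borrow-in; if negative, add 2 and borrow 1 from the next column):
borrow: 0000010
        0000110
-       0000101
---------------
        0000001

Method 2 - Add two's complement:
Two's complement of 0000101: invert → 1111010, add 1 → 1111011
  0000110
+ 1111011
---------
 10000001  (end carry out of the top bit = 1)
Discarding the end carry: 0000001
Decimal check:
  0000110 = 4 + 2 = 6
  0000101 = 4 + 1 = 5
  6 - 5 = 1, and 0000001 = 1 ✓



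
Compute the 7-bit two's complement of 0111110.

Original: 0111110
Step 1 - Invert all bits: 1000001
Step 2 - Add 1: 1000010
Verification: 0111110 + 1000010 = 10000000; discarding the end carry (carry out of the top bit) leaves the 7-bit value 0000000, as required for x + (-x)



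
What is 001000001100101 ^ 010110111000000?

XOR: 1 when bits differ
  001000001100101
^ 010110111000000
-----------------
  011110110100101
Decimal: 4197 ^ 11712 = 15781



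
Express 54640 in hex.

Using repeated division by 16 (digits 10–15 are A–F):
54640 ÷ 16 = 3415 remainder 0
3415 ÷ 16 = 213 remainder 7
213 ÷ 16 = 13 remainder 5
13 ÷ 16 = 0 remainder 13 (D)
Reading remainders bottom to top: D570



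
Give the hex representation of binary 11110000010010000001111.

Group into 4-bit nibbles from right:
  0111 = 7
  1000 = 8
  0010 = 2
  0100 = 4
  0000 = 0
  1111 = F
Result: 78240F



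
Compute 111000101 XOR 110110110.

XOR: 1 when bits differ
  111000101
^ 110110110
-----------
  001110011
Decimal: 453 ^ 438 = 115



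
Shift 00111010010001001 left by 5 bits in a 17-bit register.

Original: 00111010010001001 (decimal 29833)
Shift left by 5 positions
Append 5 zeros on the right and drop the 5 high bits that overflow the 17-bit width
Result: 01001000100100000 (decimal 37152)
Equivalent: 29833 << 5 = 29833 × 2^5 = 954656, truncated to 17 bits = 37152



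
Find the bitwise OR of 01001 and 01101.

OR: 1 when either bit is 1
  01001
| 01101
-------
  01101
Decimal: 9 | 13 = 13



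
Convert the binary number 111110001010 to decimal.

Sum of powers of 2 for each 1-bit:
2^1 + 2^3 + 2^7 + 2^8 + 2^9 + 2^10 + 2^11
= 2 + 8 + 128 + 256 + 512 + 1024 + 2048
= 3978



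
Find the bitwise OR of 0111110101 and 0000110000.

OR: 1 when either bit is 1
  0111110101
| 0000110000
------------
  0111110101
Decimal: 501 | 48 = 501



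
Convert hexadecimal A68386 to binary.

Convert each hex digit to 4 bits:
  A = 1010
  6 = 0110
  8 = 1000
  3 = 0011
  8 = 1000
  6 = 0110
Concatenate: 101001101000001110000110



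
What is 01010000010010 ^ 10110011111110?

XOR: 1 when bits differ
  01010000010010
^ 10110011111110
----------------
  11100011101100
Decimal: 5138 ^ 11518 = 14572



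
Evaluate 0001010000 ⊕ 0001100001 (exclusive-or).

XOR: 1 when bits differ
  0001010000
^ 0001100001
------------
  0000110001
Decimal: 80 ^ 97 = 49



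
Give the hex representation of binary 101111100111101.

Group into 4-bit nibbles from right:
  0101 = 5
  1111 = F
  0011 = 3
  1101 = D
Result: 5F3D



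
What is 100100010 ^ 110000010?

XOR: 1 when bits differ
  100100010
^ 110000010
-----------
  010100000
Decimal: 290 ^ 386 = 160



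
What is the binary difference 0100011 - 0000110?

Method 1 - Direct subtraction (column by column from the right: bit − bit − borrow-in; if negative, add 2 and borrow 1 from the next column):
borrow: 0111000
        0100011
-       0000110
---------------
        0011101

Method 2 - Add two's complement:
Two's complement of 0000110: invert → 1111001, add 1 → 1111010
  0100011
+ 1111010
---------
 10011101  (end carry out of the top bit = 1)
Discarding the end carry: 0011101
Decimal check:
  0100011 = 32 + 2 + 1 = 35
  0000110 = 4 + 2 = 6
  35 - 6 = 29, and 0011101 = 16 + 8 + 4 + 1 = 29 ✓



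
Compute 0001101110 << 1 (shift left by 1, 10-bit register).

Original: 0001101110 (decimal 110)
Shift left by 1 position
Append 1 zero on the right
Result: 0011011100 (decimal 220)
Equivalent: 110 << 1 = 110 × 2^1 = 220



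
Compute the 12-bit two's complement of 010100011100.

Original: 010100011100
Step 1 - Invert all bits: 101011100011
Step 2 - Add 1: 101011100100
Verification: 010100011100 + 101011100100 = 1000000000000; discarding the end carry (carry out of the top bit) leaves the 12-bit value 000000000000, as required for x + (-x)



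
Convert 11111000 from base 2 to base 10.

Sum of powers of 2 for each 1-bit:
2^3 + 2^4 + 2^5 + 2^6 + 2^7
= 8 + 16 + 32 + 64 + 128
= 248



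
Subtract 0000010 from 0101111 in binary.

Method 1 - Direct subtraction (column by column from the right: bit − bit − borrow-in; if negative, add 2 and borrow 1 from the next column):
borrow: 0000000
        0101111
-       0000010
---------------
        0101101

Method 2 - Add two's complement:
Two's complement of 0000010: invert → 1111101, add 1 → 1111110
  0101111
+ 1111110
---------
 10101101  (end carry out of the top bit = 1)
Discarding the end carry: 0101101
Decimal check:
  0101111 = 32 + 8 + 4 + 2 + 1 = 47
  0000010 = 2
  47 - 2 = 45, and 0101101 = 32 + 8 + 4 + 1 = 45 ✓



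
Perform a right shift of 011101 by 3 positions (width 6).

Original: 011101 (decimal 29)
Shift right by 3 positions
Drop the 3 low bits; fill with zeros on the left
Result: 000011 (decimal 3)
Equivalent: 29 >> 3 = 29 ÷ 2^3 = 3



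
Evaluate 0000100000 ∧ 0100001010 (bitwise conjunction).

AND: 1 only when both bits are 1
  0000100000
& 0100001010
------------
  0000000000
Decimal: 32 & 266 = 0



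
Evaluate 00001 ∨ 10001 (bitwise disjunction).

OR: 1 when either bit is 1
  00001
| 10001
-------
  10001
Decimal: 1 | 17 = 17



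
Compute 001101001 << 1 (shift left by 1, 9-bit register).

Original: 001101001 (decimal 105)
Shift left by 1 position
Append 1 zero on the right
Result: 011010010 (decimal 210)
Equivalent: 105 << 1 = 105 × 2^1 = 210



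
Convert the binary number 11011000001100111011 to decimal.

Sum of powers of 2 for each 1-bit:
2^0 + 2^1 + 2^3 + 2^4 + 2^5 + 2^8 + 2^9 + 2^15 + 2^16 + 2^18 + 2^19
= 1 + 2 + 8 + 16 + 32 + 256 + 512 + 32768 + 65536 + 262144 + 524288
= 885563



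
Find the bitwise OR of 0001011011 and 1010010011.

OR: 1 when either bit is 1
  0001011011
| 1010010011
------------
  1011011011
Decimal: 91 | 659 = 731



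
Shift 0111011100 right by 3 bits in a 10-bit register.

Original: 0111011100 (decimal 476)
Shift right by 3 positions
Drop the 3 low bits; fill with zeros on the left
Result: 0000111011 (decimal 59)
Equivalent: 476 >> 3 = 476 ÷ 2^3 = 59



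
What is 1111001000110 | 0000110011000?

OR: 1 when either bit is 1
  1111001000110
| 0000110011000
---------------
  1111111011110
Decimal: 7750 | 408 = 8158



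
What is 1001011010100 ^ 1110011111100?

XOR: 1 when bits differ
  1001011010100
^ 1110011111100
---------------
  0111000101000
Decimal: 4820 ^ 7420 = 3624



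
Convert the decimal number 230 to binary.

Using repeated division by 2:
230 ÷ 2 = 115 remainder 0
115 ÷ 2 = 57 remainder 1
57 ÷ 2 = 28 remainder 1
28 ÷ 2 = 14 remainder 0
14 ÷ 2 = 7 remainder 0
7 ÷ 2 = 3 remainder 1
3 ÷ 2 = 1 remainder 1
1 ÷ 2 = 0 remainder 1
Reading remainders bottom to top: 11100110



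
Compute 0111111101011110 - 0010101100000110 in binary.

Method 1 - Direct subtraction (column by column from the right: bit − bit − borrow-in; if negative, add 2 and borrow 1 from the next column):
borrow: 0000000000000000
        0111111101011110
-       0010101100000110
------------------------
        0101010001011000

Method 2 - Add two's complement:
Two's complement of 0010101100000110: invert → 1101010011111001, add 1 → 1101010011111010
  0111111101011110
+ 1101010011111010
------------------
 10101010001011000  (end carry out of the top bit = 1)
Discarding the end carry: 0101010001011000
Decimal check:
  0111111101011110 = 16384 + 8192 + 4096 + 2048 + 1024 + 512 + 256 + 64 + 16 + 8 + 4 + 2 = 32606
  0010101100000110 = 8192 + 2048 + 512 + 256 + 4 + 2 = 11014
  32606 - 11014 = 21592, and 0101010001011000 = 16384 + 4096 + 1024 + 64 + 16 + 8 = 21592 ✓



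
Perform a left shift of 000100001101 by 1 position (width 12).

Original: 000100001101 (decimal 269)
Shift left by 1 position
Append 1 zero on the right
Result: 001000011010 (decimal 538)
Equivalent: 269 << 1 = 269 × 2^1 = 538



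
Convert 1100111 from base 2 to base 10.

Sum of powers of 2 for each 1-bit:
2^0 + 2^1 + 2^2 + 2^5 + 2^6
= 1 + 2 + 4 + 32 + 64
= 103



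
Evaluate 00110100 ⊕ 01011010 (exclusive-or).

XOR: 1 when bits differ
  00110100
^ 01011010
----------
  01101110
Decimal: 52 ^ 90 = 110



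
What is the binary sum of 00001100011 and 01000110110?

Add column by column from the right: bit + bit + carry-in; write the sum mod 2, carry 1 when the sum is 2 or 3.
carry:  00011001100
        00001100011
+       01000110110
-------------------
       001010011001
(the carry out of the leftmost column, 0, becomes the leading bit)
Decimal check:
  00001100011 = 64 + 32 + 2 + 1 = 99
  01000110110 = 512 + 32 + 16 + 4 + 2 = 566
  99 + 566 = 665, and 001010011001 = 512 + 128 + 16 + 8 + 1 = 665 ✓



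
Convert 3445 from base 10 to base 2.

Using repeated division by 2:
3445 ÷ 2 = 1722 remainder 1
1722 ÷ 2 = 861 remainder 0
861 ÷ 2 = 430 remainder 1
430 ÷ 2 = 215 remainder 0
215 ÷ 2 = 107 remainder 1
107 ÷ 2 = 53 remainder 1
53 ÷ 2 = 26 remainder 1
26 ÷ 2 = 13 remainder 0
13 ÷ 2 = 6 remainder 1
6 ÷ 2 = 3 remainder 0
3 ÷ 2 = 1 remainder 1
1 ÷ 2 = 0 remainder 1
Reading remainders bottom to top: 110101110101



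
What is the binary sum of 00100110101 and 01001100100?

Add column by column from the right: bit + bit + carry-in; write the sum mod 2, carry 1 when the sum is 2 or 3.
carry:  00011001000
        00100110101
+       01001100100
-------------------
       001110011001
(the carry out of the leftmost column, 0, becomes the leading bit)
Decimal check:
  00100110101 = 256 + 32 + 16 + 4 + 1 = 309
  01001100100 = 512 + 64 + 32 + 4 = 612
  309 + 612 = 921, and 001110011001 = 512 + 256 + 128 + 16 + 8 + 1 = 921 ✓



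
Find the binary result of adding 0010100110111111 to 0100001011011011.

Add column by column from the right: bit + bit + carry-in; write the sum mod 2, carry 1 when the sum is 2 or 3.
carry:  0000011111111110
        0010100110111111
+       0100001011011011
------------------------
       00110110010011010
(the carry out of the leftmost column, 0, becomes the leading bit)
Decimal check:
  0010100110111111 = 8192 + 2048 + 256 + 128 + 32 + 16 + 8 + 4 + 2 + 1 = 10687
  0100001011011011 = 16384 + 512 + 128 + 64 + 16 + 8 + 2 + 1 = 17115
  10687 + 17115 = 27802, and 00110110010011010 = 16384 + 8192 + 2048 + 1024 + 128 + 16 + 8 + 2 = 27802 ✓



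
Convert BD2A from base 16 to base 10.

Expand by place value (powers of 16):
Digit values: B = 11, D = 13, A = 10
BD2A = 11 × 16^3 + 13 × 16^2 + 2 × 16^1 + 10 × 16^0
= 11 × 4096 + 13 × 256 + 2 × 16 + 10 × 1
= 45056 + 3328 + 32 + 10
= 48426



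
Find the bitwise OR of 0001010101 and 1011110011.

OR: 1 when either bit is 1
  0001010101
| 1011110011
------------
  1011110111
Decimal: 85 | 755 = 759



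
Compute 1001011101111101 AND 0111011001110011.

AND: 1 only when both bits are 1
  1001011101111101
& 0111011001110011
------------------
  0001011001110001
Decimal: 38781 & 30323 = 5745



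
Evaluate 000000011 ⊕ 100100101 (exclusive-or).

XOR: 1 when bits differ
  000000011
^ 100100101
-----------
  100100110
Decimal: 3 ^ 293 = 294



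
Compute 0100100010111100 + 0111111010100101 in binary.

Add column by column from the right: bit + bit + carry-in; write the sum mod 2, carry 1 when the sum is 2 or 3.
carry:  1111000101111000
        0100100010111100
+       0111111010100101
------------------------
       01100011101100001
(the carry out of the leftmost column, 0, becomes the leading bit)
Decimal check:
  0100100010111100 = 16384 + 2048 + 128 + 32 + 16 + 8 + 4 = 18620
  0111111010100101 = 16384 + 8192 + 4096 + 2048 + 1024 + 512 + 128 + 32 + 4 + 1 = 32421
  18620 + 32421 = 51041, and 01100011101100001 = 32768 + 16384 + 1024 + 512 + 256 + 64 + 32 + 1 = 51041 ✓



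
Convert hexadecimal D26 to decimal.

Expand by place value (powers of 16):
Digit values: D = 13
D26 = 13 × 16^2 + 2 × 16^1 + 6 × 16^0
= 13 × 256 + 2 × 16 + 6 × 1
= 3328 + 32 + 6
= 3366



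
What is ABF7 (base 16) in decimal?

Expand by place value (powers of 16):
Digit values: A = 10, B = 11, F = 15
ABF7 = 10 × 16^3 + 11 × 16^2 + 15 × 16^1 + 7 × 16^0
= 10 × 4096 + 11 × 256 + 15 × 16 + 7 × 1
= 40960 + 2816 + 240 + 7
= 44023



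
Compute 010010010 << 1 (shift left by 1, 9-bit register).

Original: 010010010 (decimal 146)
Shift left by 1 position
Append 1 zero on the right
Result: 100100100 (decimal 292)
Equivalent: 146 << 1 = 146 × 2^1 = 292



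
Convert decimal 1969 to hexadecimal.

Using repeated division by 16 (digits 10–15 are A–F):
1969 ÷ 16 = 123 remainder 1
123 ÷ 16 = 7 remainder 11 (B)
7 ÷ 16 = 0 remainder 7
Reading remainders bottom to top: 7B1



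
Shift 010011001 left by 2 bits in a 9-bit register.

Original: 010011001 (decimal 153)
Shift left by 2 positions
Append 2 zeros on the right and drop the 2 high bits that overflow the 9-bit width
Result: 001100100 (decimal 100)
Equivalent: 153 << 2 = 153 × 2^2 = 612, truncated to 9 bits = 100



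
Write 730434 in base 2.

Using repeated division by 2:
730434 ÷ 2 = 365217 remainder 0
365217 ÷ 2 = 182608 remainder 1
182608 ÷ 2 = 91304 remainder 0
91304 ÷ 2 = 45652 remainder 0
45652 ÷ 2 = 22826 remainder 0
22826 ÷ 2 = 11413 remainder 0
11413 ÷ 2 = 5706 remainder 1
5706 ÷ 2 = 2853 remainder 0
2853 ÷ 2 = 1426 remainder 1
1426 ÷ 2 = 713 remainder 0
713 ÷ 2 = 356 remainder 1
356 ÷ 2 = 178 remainder 0
178 ÷ 2 = 89 remainder 0
89 ÷ 2 = 44 remainder 1
44 ÷ 2 = 22 remainder 0
22 ÷ 2 = 11 remainder 0
11 ÷ 2 = 5 remainder 1
5 ÷ 2 = 2 remainder 1
2 ÷ 2 = 1 remainder 0
1 ÷ 2 = 0 remainder 1
Reading remainders bottom to top: 10110010010101000010



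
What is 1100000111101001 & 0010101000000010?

AND: 1 only when both bits are 1
  1100000111101001
& 0010101000000010
------------------
  0000000000000000
Decimal: 49641 & 10754 = 0



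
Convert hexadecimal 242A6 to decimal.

Expand by place value (powers of 16):
Digit values: A = 10
242A6 = 2 × 16^4 + 4 × 16^3 + 2 × 16^2 + 10 × 16^1 + 6 × 16^0
= 2 × 65536 + 4 × 4096 + 2 × 256 + 10 × 16 + 6 × 1
= 131072 + 16384 + 512 + 160 + 6
= 148134



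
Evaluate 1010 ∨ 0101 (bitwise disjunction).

OR: 1 when either bit is 1
  1010
| 0101
------
  1111
Decimal: 10 | 5 = 15



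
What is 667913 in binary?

Using repeated division by 2:
667913 ÷ 2 = 333956 remainder 1
333956 ÷ 2 = 166978 remainder 0
166978 ÷ 2 = 83489 remainder 0
83489 ÷ 2 = 41744 remainder 1
41744 ÷ 2 = 20872 remainder 0
20872 ÷ 2 = 10436 remainder 0
10436 ÷ 2 = 5218 remainder 0
5218 ÷ 2 = 2609 remainder 0
2609 ÷ 2 = 1304 remainder 1
1304 ÷ 2 = 652 remainder 0
652 ÷ 2 = 326 remainder 0
326 ÷ 2 = 163 remainder 0
163 ÷ 2 = 81 remainder 1
81 ÷ 2 = 40 remainder 1
40 ÷ 2 = 20 remainder 0
20 ÷ 2 = 10 remainder 0
10 ÷ 2 = 5 remainder 0
5 ÷ 2 = 2 remainder 1
2 ÷ 2 = 1 remainder 0
1 ÷ 2 = 0 remainder 1
Reading remainders bottom to top: 10100011000100001001



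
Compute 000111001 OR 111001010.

OR: 1 when either bit is 1
  000111001
| 111001010
-----------
  111111011
Decimal: 57 | 458 = 507



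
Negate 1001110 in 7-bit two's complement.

Original (sign bit 1, negative): 1001110
Step 1 - Invert all bits: 0110001
Step 2 - Add 1: 0110010
Verification: 1001110 + 0110010 = 10000000; discarding the end carry (carry out of the top bit) leaves the 7-bit value 0000000, as required for x + (-x)



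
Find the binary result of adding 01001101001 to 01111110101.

Add column by column from the right: bit + bit + carry-in; write the sum mod 2, carry 1 when the sum is 2 or 3.
carry:  11111000010
        01001101001
+       01111110101
-------------------
       011001011110
(the carry out of the leftmost column, 0, becomes the leading bit)
Decimal check:
  01001101001 = 512 + 64 + 32 + 8 + 1 = 617
  01111110101 = 512 + 256 + 128 + 64 + 32 + 16 + 4 + 1 = 1013
  617 + 1013 = 1630, and 011001011110 = 1024 + 512 + 64 + 16 + 8 + 4 + 2 = 1630 ✓



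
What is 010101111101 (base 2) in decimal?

Sum of powers of 2 for each 1-bit:
2^0 + 2^2 + 2^3 + 2^4 + 2^5 + 2^6 + 2^8 + 2^10
= 1 + 4 + 8 + 16 + 32 + 64 + 256 + 1024
= 1405



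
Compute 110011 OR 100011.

OR: 1 when either bit is 1
  110011
| 100011
--------
  110011
Decimal: 51 | 35 = 51

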